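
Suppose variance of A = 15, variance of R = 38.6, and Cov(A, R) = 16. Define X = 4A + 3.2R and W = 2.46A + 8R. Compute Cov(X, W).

Cov(X, W) = 1773.712

By bilinearity, Cov(X, W) = ac·variance of A + bd·variance of R + (ad+bc)·Cov(A, R), with a=4, b=3.2, c=2.46, d=8.
ac·variance of A = 4·2.46·15 = 147.6
bd·variance of R = 3.2·8·38.6 = 988.16
(ad+bc)·Cov(A, R) = (39.872)·16 = 637.952
Cov(X, W) = 147.6 + 988.16 + 637.952 = 1773.712.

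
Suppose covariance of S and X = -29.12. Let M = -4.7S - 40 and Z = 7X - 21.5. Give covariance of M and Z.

covariance of M and Z = a·c·covariance of S and X = (-4.7)·7·(-29.12) = 958.048. Additive constants drop out.

covariance of M and Z = 958.048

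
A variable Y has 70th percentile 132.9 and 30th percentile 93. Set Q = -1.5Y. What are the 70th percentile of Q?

Since a = -1.5 < 0 the transformation is decreasing, reversing order: the 70th percentile of Q corresponds to the 30th percentile of Y.
So P_{70}(Q) = a·P_{30}(Y) + b = (-1.5)·93 = -139.5.

70th percentile of Q = -139.5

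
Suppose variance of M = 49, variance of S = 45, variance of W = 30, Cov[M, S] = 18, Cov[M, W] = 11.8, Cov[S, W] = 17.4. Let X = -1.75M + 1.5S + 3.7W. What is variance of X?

variance of X = a²·variance of M + b²·variance of S + c²·variance of W + 2ab·Cov[M, S] + 2ac·Cov[M, W] + 2bc·Cov[S, W], with a = -1.75, b = 1.5, c = 3.7.
= 150.0625 + 101.25 + 410.7 + (-94.5) + (-152.81) + 193.14
= 607.8425.

variance of X = 607.8425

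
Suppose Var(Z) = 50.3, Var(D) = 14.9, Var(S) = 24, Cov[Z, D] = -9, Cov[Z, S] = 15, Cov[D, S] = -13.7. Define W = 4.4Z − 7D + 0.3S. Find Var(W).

Var(W) = 2357.608

Var(W) = a²·Var(Z) + b²·Var(D) + c²·Var(S) + 2ab·Cov[Z, D] + 2ac·Cov[Z, S] + 2bc·Cov[D, S], with a = 4.4, b = -7, c = 0.3.
= 973.808 + 730.1 + 2.16 + 554.4 + 39.6 + 57.54
= 2357.608.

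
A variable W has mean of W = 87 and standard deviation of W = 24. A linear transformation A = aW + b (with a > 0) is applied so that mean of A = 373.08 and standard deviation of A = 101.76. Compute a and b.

standard deviation of A = a·standard deviation of W (a > 0), so a = 101.76/24 = 4.24.
mean of A = a·mean of W + b, so b = 373.08 − 4.24·87 = 4.2.

a = 4.24, b = 4.2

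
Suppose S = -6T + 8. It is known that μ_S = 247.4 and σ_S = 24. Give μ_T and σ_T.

From S = -6T + 8: μ_S = a·μ_T + b, so μ_T = (μ_S − b)/a = (247.4 − 8)/(-6) = -39.9.
σ_S = |a|·σ_T, so σ_T = 24/|-6| = 4.

μ_T = -39.9, σ_T = 4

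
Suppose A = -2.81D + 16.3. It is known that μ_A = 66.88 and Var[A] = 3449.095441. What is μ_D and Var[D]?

μ_D = -18, Var[D] = 436.81

From A = -2.81D + 16.3: μ_A = a·μ_D + b, so μ_D = (μ_A − b)/a = (66.88 − 16.3)/(-2.81) = -18.
Var[A] = a²·Var[D], so Var[D] = 3449.095441/(-2.81)² = 436.81.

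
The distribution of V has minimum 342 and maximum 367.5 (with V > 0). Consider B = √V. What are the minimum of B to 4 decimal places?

min(B) = 18.4932

√V is increasing on this domain, so min(B) comes from min(V) = 342: min(B) = √(342) ≈ 18.4932.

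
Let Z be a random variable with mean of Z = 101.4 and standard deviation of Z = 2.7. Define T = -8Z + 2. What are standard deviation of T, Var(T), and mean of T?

standard deviation of T = 21.6, Var(T) = 466.56, mean of T = -809.2

T = -8Z + 2 is linear with a = -8, b = 2.
standard deviation of T = |a|·standard deviation of Z = |-8|·2.7 = 21.6.
Var(Z) = 2.7² = 7.29.
Var(T) = a²·Var(Z) = (-8)²·7.29 = 466.56 (the additive constant 2 does not affect variance).
mean of T = a·mean of Z + b = (-8)·101.4 + 2 = -809.2.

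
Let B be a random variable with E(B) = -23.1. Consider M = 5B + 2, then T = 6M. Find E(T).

E(T) = -681

E(M) = 5·(-23.1) + 2 = -113.5.
E(T) = 6·(-113.5) = -681.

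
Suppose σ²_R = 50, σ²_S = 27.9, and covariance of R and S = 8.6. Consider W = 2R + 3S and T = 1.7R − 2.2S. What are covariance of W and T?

covariance of W and T = -8.12

By bilinearity, covariance of W and T = ac·σ²_R + bd·σ²_S + (ad+bc)·covariance of R and S, with a=2, b=3, c=1.7, d=-2.2.
ac·σ²_R = 2·1.7·50 = 170
bd·σ²_S = 3·(-2.2)·27.9 = -184.14
(ad+bc)·covariance of R and S = (0.7)·8.6 = 6.02
covariance of W and T = 170 + (-184.14) + 6.02 = -8.12.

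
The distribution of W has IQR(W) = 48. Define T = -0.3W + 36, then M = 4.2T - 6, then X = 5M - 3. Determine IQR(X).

IQR(T) = |-0.3|·48 = 14.4.
IQR(M) = |4.2|·14.4 = 60.48.
IQR(X) = |5|·60.48 = 302.4.

IQR(X) = 302.4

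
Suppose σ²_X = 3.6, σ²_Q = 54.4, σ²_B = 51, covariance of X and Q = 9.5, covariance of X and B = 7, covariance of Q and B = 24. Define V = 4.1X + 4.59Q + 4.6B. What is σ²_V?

σ²_V = 3920.85364

σ²_V = a²·σ²_X + b²·σ²_Q + c²·σ²_B + 2ab·covariance of X and Q + 2ac·covariance of X and B + 2bc·covariance of Q and B, with a = 4.1, b = 4.59, c = 4.6.
= 60.516 + 1146.10464 + 1079.16 + 357.561 + 264.04 + 1013.472
= 3920.85364.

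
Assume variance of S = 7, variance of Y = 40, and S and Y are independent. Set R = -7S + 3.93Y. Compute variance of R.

variance of R = a²·variance of S + b²·variance of Y + 2ab·covariance of S and Y with a = -7, b = 3.93.
Independence gives covariance of S and Y = 0.
= (-7)²·7 + 3.93²·40 + 2·(-7)·3.93·0
= 343 + 617.796 + 0 = 960.796.

variance of R = 960.796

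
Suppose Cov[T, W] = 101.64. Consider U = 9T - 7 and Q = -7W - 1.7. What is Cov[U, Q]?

Cov[U, Q] = -6403.32

Cov[U, Q] = a·c·Cov[T, W] = 9·(-7)·101.64 = -6403.32. Additive constants drop out.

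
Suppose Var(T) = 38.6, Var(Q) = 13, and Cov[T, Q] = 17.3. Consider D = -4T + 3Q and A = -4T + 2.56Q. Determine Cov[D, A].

By bilinearity, Cov[D, A] = ac·Var(T) + bd·Var(Q) + (ad+bc)·Cov[T, Q], with a=-4, b=3, c=-4, d=2.56.
ac·Var(T) = (-4)·(-4)·38.6 = 617.6
bd·Var(Q) = 3·2.56·13 = 99.84
(ad+bc)·Cov[T, Q] = (-22.24)·17.3 = -384.752
Cov[D, A] = 617.6 + 99.84 + (-384.752) = 332.688.

Cov[D, A] = 332.688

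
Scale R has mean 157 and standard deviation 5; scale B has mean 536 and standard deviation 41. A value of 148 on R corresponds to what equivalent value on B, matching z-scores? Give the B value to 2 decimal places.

z = (148 − 157)/5 = -1.8.
B = 536 + z·41 = 536 + (148 − 157)·41/5 = 462.20.

B = 462.20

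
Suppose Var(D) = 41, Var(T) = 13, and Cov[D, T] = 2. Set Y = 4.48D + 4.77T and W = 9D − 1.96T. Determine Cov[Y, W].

Cov[Y, W] = 1599.8788

By bilinearity, Cov[Y, W] = ac·Var(D) + bd·Var(T) + (ad+bc)·Cov[D, T], with a=4.48, b=4.77, c=9, d=-1.96.
ac·Var(D) = 4.48·9·41 = 1653.12
bd·Var(T) = 4.77·(-1.96)·13 = -121.5396
(ad+bc)·Cov[D, T] = (34.1492)·2 = 68.2984
Cov[Y, W] = 1653.12 + (-121.5396) + 68.2984 = 1599.8788.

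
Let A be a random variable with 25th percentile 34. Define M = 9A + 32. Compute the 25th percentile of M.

Since a = 9 > 0 the transformation is increasing, so the 25th percentile of M = a·(P_{25} of A) + b = 9·34 + 32 = 338.

25th percentile of M = 338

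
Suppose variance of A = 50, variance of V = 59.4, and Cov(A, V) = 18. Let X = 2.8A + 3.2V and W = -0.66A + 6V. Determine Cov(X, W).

By bilinearity, Cov(X, W) = ac·variance of A + bd·variance of V + (ad+bc)·Cov(A, V), with a=2.8, b=3.2, c=-0.66, d=6.
ac·variance of A = 2.8·(-0.66)·50 = -92.4
bd·variance of V = 3.2·6·59.4 = 1140.48
(ad+bc)·Cov(A, V) = (14.688)·18 = 264.384
Cov(X, W) = -92.4 + 1140.48 + 264.384 = 1312.464.

Cov(X, W) = 1312.464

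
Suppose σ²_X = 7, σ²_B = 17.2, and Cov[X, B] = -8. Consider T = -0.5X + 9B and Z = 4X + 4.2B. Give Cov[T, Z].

Cov[T, Z] = 364.96

By bilinearity, Cov[T, Z] = ac·σ²_X + bd·σ²_B + (ad+bc)·Cov[X, B], with a=-0.5, b=9, c=4, d=4.2.
ac·σ²_X = (-0.5)·4·7 = -14
bd·σ²_B = 9·4.2·17.2 = 650.16
(ad+bc)·Cov[X, B] = (33.9)·(-8) = -271.2
Cov[T, Z] = -14 + 650.16 + (-271.2) = 364.96.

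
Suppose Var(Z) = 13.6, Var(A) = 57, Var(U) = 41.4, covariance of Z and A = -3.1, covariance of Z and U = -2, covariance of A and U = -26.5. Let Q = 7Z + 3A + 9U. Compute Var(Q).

Var(Q) = a²·Var(Z) + b²·Var(A) + c²·Var(U) + 2ab·covariance of Z and A + 2ac·covariance of Z and U + 2bc·covariance of A and U, with a = 7, b = 3, c = 9.
= 666.4 + 513 + 3353.4 + (-130.2) + (-252) + (-1431)
= 2719.6.

Var(Q) = 2719.6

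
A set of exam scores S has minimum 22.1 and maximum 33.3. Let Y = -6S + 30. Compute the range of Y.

Range of S = 33.3 − 22.1 = 11.2.
Range(Y) = |a|·Range(S) = |-6|·11.2 = 67.2.

Range(Y) = 67.2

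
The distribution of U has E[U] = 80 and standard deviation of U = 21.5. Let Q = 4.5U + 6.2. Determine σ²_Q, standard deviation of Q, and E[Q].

σ²_Q = 9360.5625, standard deviation of Q = 96.75, E[Q] = 366.2

Q = 4.5U + 6.2 is linear with a = 4.5, b = 6.2.
σ²_U = 21.5² = 462.25.
σ²_Q = a²·σ²_U = 4.5²·462.25 = 9360.5625 (the additive constant 6.2 does not affect variance).
standard deviation of Q = |a|·standard deviation of U = |4.5|·21.5 = 96.75.
E[Q] = a·E[U] + b = 4.5·80 + 6.2 = 366.2.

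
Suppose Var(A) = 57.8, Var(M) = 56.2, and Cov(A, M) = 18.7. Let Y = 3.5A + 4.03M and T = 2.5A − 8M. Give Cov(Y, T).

By bilinearity, Cov(Y, T) = ac·Var(A) + bd·Var(M) + (ad+bc)·Cov(A, M), with a=3.5, b=4.03, c=2.5, d=-8.
ac·Var(A) = 3.5·2.5·57.8 = 505.75
bd·Var(M) = 4.03·(-8)·56.2 = -1811.888
(ad+bc)·Cov(A, M) = (-17.925)·18.7 = -335.1975
Cov(Y, T) = 505.75 + (-1811.888) + (-335.1975) = -1641.3355.

Cov(Y, T) = -1641.3355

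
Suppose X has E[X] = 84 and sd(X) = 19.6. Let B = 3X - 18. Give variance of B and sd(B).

B = 3X - 18 is linear with a = 3, b = -18.
variance of X = 19.6² = 384.16.
variance of B = a²·variance of X = 3²·384.16 = 3457.44 (the additive constant -18 does not affect variance).
sd(B) = |a|·sd(X) = |3|·19.6 = 58.8.

variance of B = 3457.44, sd(B) = 58.8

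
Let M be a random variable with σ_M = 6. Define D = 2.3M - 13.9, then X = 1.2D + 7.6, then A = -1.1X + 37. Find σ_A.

σ_D = |2.3|·6 = 13.8.
σ_X = |1.2|·13.8 = 16.56.
σ_A = |-1.1|·16.56 = 18.216.

σ_A = 18.216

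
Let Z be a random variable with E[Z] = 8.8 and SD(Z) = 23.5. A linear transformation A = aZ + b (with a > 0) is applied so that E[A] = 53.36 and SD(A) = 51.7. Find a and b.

a = 2.2, b = 34

SD(A) = a·SD(Z) (a > 0), so a = 51.7/23.5 = 2.2.
E[A] = a·E[Z] + b, so b = 53.36 − 2.2·8.8 = 34.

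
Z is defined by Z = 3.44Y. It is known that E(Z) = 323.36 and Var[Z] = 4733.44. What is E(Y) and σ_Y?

From Z = 3.44Y: E(Z) = a·E(Y) + b, so E(Y) = (E(Z) − b)/a = (323.36 − 0)/3.44 = 94.
σ_Z = √4733.44 = 68.8.
σ_Z = |a|·σ_Y, so σ_Y = 68.8/|3.44| = 20.

E(Y) = 94, σ_Y = 20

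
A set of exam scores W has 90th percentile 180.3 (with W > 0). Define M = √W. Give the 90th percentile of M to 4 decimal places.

90th percentile of M = 13.4276

√W is increasing, so P_{90}(M) = g(P_{90}(W)) ≈ 13.4276.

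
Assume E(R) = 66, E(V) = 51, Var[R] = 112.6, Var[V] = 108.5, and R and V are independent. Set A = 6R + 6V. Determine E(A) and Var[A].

E(A) = 702, Var[A] = 7959.6

E(A) = 6·E(R) + 6·E(V) = 6·66 + 6·51 = 702.
Var[A] = a²·Var[R] + b²·Var[V] + 2ab·Cov[R, V] with a = 6, b = 6.
Independence gives Cov[R, V] = 0.
= 6²·112.6 + 6²·108.5 + 2·6·6·0
= 4053.6 + 3906 + 0 = 7959.6.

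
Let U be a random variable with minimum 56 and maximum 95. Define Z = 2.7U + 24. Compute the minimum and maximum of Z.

a = 2.7 > 0, so min(Z) = a·min(U)+b = 2.7·56 + 24 = 175.2 and max(Z) = 2.7·95 + 24 = 280.5.

min(Z) = 175.2, max(Z) = 280.5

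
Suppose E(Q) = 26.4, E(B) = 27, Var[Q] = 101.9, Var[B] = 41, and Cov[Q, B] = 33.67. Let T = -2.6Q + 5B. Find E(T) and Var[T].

E(T) = 66.36, Var[T] = 838.424

E(T) = (-2.6)·E(Q) + 5·E(B) = (-2.6)·26.4 + 5·27 = 66.36.
Var[T] = a²·Var[Q] + b²·Var[B] + 2ab·Cov[Q, B] with a = -2.6, b = 5.
= (-2.6)²·101.9 + 5²·41 + 2·(-2.6)·5·33.67
= 688.844 + 1025 + (-875.42) = 838.424.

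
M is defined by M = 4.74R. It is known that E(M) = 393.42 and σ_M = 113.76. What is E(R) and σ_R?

E(R) = 83, σ_R = 24

From M = 4.74R: E(M) = a·E(R) + b, so E(R) = (E(M) − b)/a = (393.42 − 0)/4.74 = 83.
σ_M = |a|·σ_R, so σ_R = 113.76/|4.74| = 24.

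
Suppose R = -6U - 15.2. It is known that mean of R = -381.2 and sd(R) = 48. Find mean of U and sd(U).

From R = -6U - 15.2: mean of R = a·mean of U + b, so mean of U = (mean of R − b)/a = (-381.2 − (-15.2))/(-6) = 61.
sd(R) = |a|·sd(U), so sd(U) = 48/|-6| = 8.

mean of U = 61, sd(U) = 8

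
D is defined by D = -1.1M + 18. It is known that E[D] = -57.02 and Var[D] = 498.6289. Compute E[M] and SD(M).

E[M] = 68.2, SD(M) = 20.3

From D = -1.1M + 18: E[D] = a·E[M] + b, so E[M] = (E[D] − b)/a = (-57.02 − 18)/(-1.1) = 68.2.
SD(D) = √498.6289 = 22.33.
SD(D) = |a|·SD(M), so SD(M) = 22.33/|-1.1| = 20.3.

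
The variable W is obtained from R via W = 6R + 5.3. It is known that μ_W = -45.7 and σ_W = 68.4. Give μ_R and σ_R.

From W = 6R + 5.3: μ_W = a·μ_R + b, so μ_R = (μ_W − b)/a = (-45.7 − 5.3)/6 = -8.5.
σ_W = |a|·σ_R, so σ_R = 68.4/|6| = 11.4.

μ_R = -8.5, σ_R = 11.4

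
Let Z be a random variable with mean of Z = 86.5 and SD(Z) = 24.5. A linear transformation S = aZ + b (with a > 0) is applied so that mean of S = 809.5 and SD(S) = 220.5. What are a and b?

a = 9, b = 31

SD(S) = a·SD(Z) (a > 0), so a = 220.5/24.5 = 9.
mean of S = a·mean of Z + b, so b = 809.5 − 9·86.5 = 31.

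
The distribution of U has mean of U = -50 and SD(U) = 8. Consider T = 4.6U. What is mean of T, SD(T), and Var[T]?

mean of T = -230, SD(T) = 36.8, Var[T] = 1354.24

T = 4.6U is linear with a = 4.6, b = 0.
mean of T = a·mean of U + b = 4.6·(-50) = -230.
SD(T) = |a|·SD(U) = |4.6|·8 = 36.8.
Var[U] = 8² = 64.
Var[T] = a²·Var[U] = 4.6²·64 = 1354.24.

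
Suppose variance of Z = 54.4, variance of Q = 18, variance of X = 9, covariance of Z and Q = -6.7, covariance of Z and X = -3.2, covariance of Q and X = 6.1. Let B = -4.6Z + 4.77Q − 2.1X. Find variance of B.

variance of B = 1710.3376

variance of B = a²·variance of Z + b²·variance of Q + c²·variance of X + 2ab·covariance of Z and Q + 2ac·covariance of Z and X + 2bc·covariance of Q and X, with a = -4.6, b = 4.77, c = -2.1.
= 1151.104 + 409.5522 + 39.69 + 294.0228 + (-61.824) + (-122.2074)
= 1710.3376.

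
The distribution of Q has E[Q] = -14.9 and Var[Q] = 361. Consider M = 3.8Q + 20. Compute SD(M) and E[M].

SD(M) = 72.2, E[M] = -36.62

M = 3.8Q + 20 is linear with a = 3.8, b = 20.
SD(Q) = √361 = 19.
SD(M) = |a|·SD(Q) = |3.8|·19 = 72.2.
E[M] = a·E[Q] + b = 3.8·(-14.9) + 20 = -36.62.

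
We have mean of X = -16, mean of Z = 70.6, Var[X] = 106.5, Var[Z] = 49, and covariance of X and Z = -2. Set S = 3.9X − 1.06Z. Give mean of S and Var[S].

mean of S = 3.9·mean of X + (-1.06)·mean of Z = 3.9·(-16) + (-1.06)·70.6 = -137.236.
Var[S] = a²·Var[X] + b²·Var[Z] + 2ab·covariance of X and Z with a = 3.9, b = -1.06.
= 3.9²·106.5 + (-1.06)²·49 + 2·3.9·(-1.06)·(-2)
= 1619.865 + 55.0564 + 16.536 = 1691.4574.

mean of S = -137.236, Var[S] = 1691.4574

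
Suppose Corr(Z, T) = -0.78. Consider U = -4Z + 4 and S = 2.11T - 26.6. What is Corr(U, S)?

Linear rescalings preserve |correlation|; the slopes -4 and 2.11 have opposite signs, so the correlation flips sign: Corr(U, S) = −Corr(Z, T) = 0.78.

Corr(U, S) = 0.78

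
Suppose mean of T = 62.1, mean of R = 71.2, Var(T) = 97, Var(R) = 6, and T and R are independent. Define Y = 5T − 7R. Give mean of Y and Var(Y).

mean of Y = 5·mean of T + (-7)·mean of R = 5·62.1 + (-7)·71.2 = -187.9.
Var(Y) = a²·Var(T) + b²·Var(R) + 2ab·covariance of T and R with a = 5, b = -7.
Independence gives covariance of T and R = 0.
= 5²·97 + (-7)²·6 + 2·5·(-7)·0
= 2425 + 294 + 0 = 2719.

mean of Y = -187.9, Var(Y) = 2719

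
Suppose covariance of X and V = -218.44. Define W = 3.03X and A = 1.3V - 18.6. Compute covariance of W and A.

covariance of W and A = a·c·covariance of X and V = 3.03·1.3·(-218.44) = -860.43516. Additive constants drop out.

covariance of W and A = -860.43516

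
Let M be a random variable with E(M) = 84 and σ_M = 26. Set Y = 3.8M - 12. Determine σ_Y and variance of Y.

σ_Y = 98.8, variance of Y = 9761.44

Y = 3.8M - 12 is linear with a = 3.8, b = -12.
σ_Y = |a|·σ_M = |3.8|·26 = 98.8.
variance of M = 26² = 676.
variance of Y = a²·variance of M = 3.8²·676 = 9761.44 (the additive constant -12 does not affect variance).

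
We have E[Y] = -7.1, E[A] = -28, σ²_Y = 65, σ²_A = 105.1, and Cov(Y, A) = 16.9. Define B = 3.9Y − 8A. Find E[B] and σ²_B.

E[B] = 196.31, σ²_B = 6660.49

E[B] = 3.9·E[Y] + (-8)·E[A] = 3.9·(-7.1) + (-8)·(-28) = 196.31.
σ²_B = a²·σ²_Y + b²·σ²_A + 2ab·Cov(Y, A) with a = 3.9, b = -8.
= 3.9²·65 + (-8)²·105.1 + 2·3.9·(-8)·16.9
= 988.65 + 6726.4 + (-1054.56) = 6660.49.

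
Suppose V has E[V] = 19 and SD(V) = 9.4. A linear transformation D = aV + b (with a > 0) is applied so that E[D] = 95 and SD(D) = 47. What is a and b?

SD(D) = a·SD(V) (a > 0), so a = 47/9.4 = 5.
E[D] = a·E[V] + b, so b = 95 − 5·19 = 0.

a = 5, b = 0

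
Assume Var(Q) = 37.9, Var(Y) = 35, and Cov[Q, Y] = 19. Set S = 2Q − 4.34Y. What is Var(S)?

Var(S) = 481.006

Var(S) = a²·Var(Q) + b²·Var(Y) + 2ab·Cov[Q, Y] with a = 2, b = -4.34.
= 2²·37.9 + (-4.34)²·35 + 2·2·(-4.34)·19
= 151.6 + 659.246 + (-329.84) = 481.006.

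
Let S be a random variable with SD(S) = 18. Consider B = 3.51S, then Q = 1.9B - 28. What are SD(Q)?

SD(B) = |3.51|·18 = 63.18.
SD(Q) = |1.9|·63.18 = 120.042.

SD(Q) = 120.042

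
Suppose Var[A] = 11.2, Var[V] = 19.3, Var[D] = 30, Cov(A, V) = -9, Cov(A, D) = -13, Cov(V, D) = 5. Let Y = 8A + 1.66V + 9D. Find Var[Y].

Var[Y] = 1238.34308

Var[Y] = a²·Var[A] + b²·Var[V] + c²·Var[D] + 2ab·Cov(A, V) + 2ac·Cov(A, D) + 2bc·Cov(V, D), with a = 8, b = 1.66, c = 9.
= 716.8 + 53.18308 + 2430 + (-239.04) + (-1872) + 149.4
= 1238.34308.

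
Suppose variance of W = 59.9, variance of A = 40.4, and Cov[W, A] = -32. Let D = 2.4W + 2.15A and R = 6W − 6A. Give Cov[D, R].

By bilinearity, Cov[D, R] = ac·variance of W + bd·variance of A + (ad+bc)·Cov[W, A], with a=2.4, b=2.15, c=6, d=-6.
ac·variance of W = 2.4·6·59.9 = 862.56
bd·variance of A = 2.15·(-6)·40.4 = -521.16
(ad+bc)·Cov[W, A] = (-1.5)·(-32) = 48
Cov[D, R] = 862.56 + (-521.16) + 48 = 389.4.

Cov[D, R] = 389.4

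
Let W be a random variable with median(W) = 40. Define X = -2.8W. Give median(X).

A linear map preserves order up to sign, so median(X) = a·median(W) + b = (-2.8)·40 = -112.

median(X) = -112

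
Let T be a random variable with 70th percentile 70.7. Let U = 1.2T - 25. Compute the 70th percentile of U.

Since a = 1.2 > 0 the transformation is increasing, so the 70th percentile of U = a·(P_{70} of T) + b = 1.2·70.7 + (-25) = 59.84.

70th percentile of U = 59.84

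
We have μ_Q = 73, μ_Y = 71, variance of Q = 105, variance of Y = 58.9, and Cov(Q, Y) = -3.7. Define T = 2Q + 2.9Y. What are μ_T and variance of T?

μ_T = 2·μ_Q + 2.9·μ_Y = 2·73 + 2.9·71 = 351.9.
variance of T = a²·variance of Q + b²·variance of Y + 2ab·Cov(Q, Y) with a = 2, b = 2.9.
= 2²·105 + 2.9²·58.9 + 2·2·2.9·(-3.7)
= 420 + 495.349 + (-42.92) = 872.429.

μ_T = 351.9, variance of T = 872.429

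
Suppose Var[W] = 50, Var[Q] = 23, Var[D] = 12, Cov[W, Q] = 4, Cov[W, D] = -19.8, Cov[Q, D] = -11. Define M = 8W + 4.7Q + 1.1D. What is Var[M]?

Var[M] = 3561.17

Var[M] = a²·Var[W] + b²·Var[Q] + c²·Var[D] + 2ab·Cov[W, Q] + 2ac·Cov[W, D] + 2bc·Cov[Q, D], with a = 8, b = 4.7, c = 1.1.
= 3200 + 508.07 + 14.52 + 300.8 + (-348.48) + (-113.74)
= 3561.17.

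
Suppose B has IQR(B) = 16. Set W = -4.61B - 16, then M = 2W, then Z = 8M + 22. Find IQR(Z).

IQR(W) = |-4.61|·16 = 73.76.
IQR(M) = |2|·73.76 = 147.52.
IQR(Z) = |8|·147.52 = 1180.16.

IQR(Z) = 1180.16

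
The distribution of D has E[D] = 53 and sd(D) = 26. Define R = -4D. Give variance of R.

variance of R = 10816

R = -4D is linear with a = -4, b = 0.
variance of D = 26² = 676.
variance of R = a²·variance of D = (-4)²·676 = 10816.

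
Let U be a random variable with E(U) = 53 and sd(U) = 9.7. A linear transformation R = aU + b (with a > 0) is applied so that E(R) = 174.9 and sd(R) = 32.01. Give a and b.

a = 3.3, b = 0

sd(R) = a·sd(U) (a > 0), so a = 32.01/9.7 = 3.3.
E(R) = a·E(U) + b, so b = 174.9 − 3.3·53 = 0.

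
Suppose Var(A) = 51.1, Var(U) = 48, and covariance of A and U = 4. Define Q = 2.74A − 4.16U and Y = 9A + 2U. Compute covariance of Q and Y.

By bilinearity, covariance of Q and Y = ac·Var(A) + bd·Var(U) + (ad+bc)·covariance of A and U, with a=2.74, b=-4.16, c=9, d=2.
ac·Var(A) = 2.74·9·51.1 = 1260.126
bd·Var(U) = (-4.16)·2·48 = -399.36
(ad+bc)·covariance of A and U = (-31.96)·4 = -127.84
covariance of Q and Y = 1260.126 + (-399.36) + (-127.84) = 732.926.

covariance of Q and Y = 732.926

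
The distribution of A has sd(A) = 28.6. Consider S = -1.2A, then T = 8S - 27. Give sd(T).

sd(T) = 274.56

sd(S) = |-1.2|·28.6 = 34.32.
sd(T) = |8|·34.32 = 274.56.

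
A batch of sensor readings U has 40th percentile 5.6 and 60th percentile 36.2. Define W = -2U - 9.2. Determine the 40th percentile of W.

40th percentile of W = -81.6

Since a = -2 < 0 the transformation is decreasing, reversing order: the 40th percentile of W corresponds to the 60th percentile of U.
So P_{40}(W) = a·P_{60}(U) + b = (-2)·36.2 + (-9.2) = -81.6.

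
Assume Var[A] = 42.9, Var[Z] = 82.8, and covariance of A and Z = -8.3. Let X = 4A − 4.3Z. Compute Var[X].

Var[X] = a²·Var[A] + b²·Var[Z] + 2ab·covariance of A and Z with a = 4, b = -4.3.
= 4²·42.9 + (-4.3)²·82.8 + 2·4·(-4.3)·(-8.3)
= 686.4 + 1530.972 + 285.52 = 2502.892.

Var[X] = 2502.892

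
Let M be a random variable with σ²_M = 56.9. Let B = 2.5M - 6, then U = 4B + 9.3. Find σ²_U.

σ²_U = 5690

σ²_B = 2.5²·56.9 = 355.625.
σ²_U = 4²·355.625 = 5690.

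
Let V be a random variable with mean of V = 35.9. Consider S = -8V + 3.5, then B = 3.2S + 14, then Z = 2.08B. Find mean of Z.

mean of S = (-8)·35.9 + 3.5 = -283.7.
mean of B = 3.2·(-283.7) + 14 = -893.84.
mean of Z = 2.08·(-893.84) = -1859.1872.

mean of Z = -1859.1872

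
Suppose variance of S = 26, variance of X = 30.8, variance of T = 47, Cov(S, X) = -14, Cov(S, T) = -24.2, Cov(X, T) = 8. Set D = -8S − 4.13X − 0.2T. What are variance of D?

variance of D = a²·variance of S + b²·variance of X + c²·variance of T + 2ab·Cov(S, X) + 2ac·Cov(S, T) + 2bc·Cov(X, T), with a = -8, b = -4.13, c = -0.2.
= 1664 + 525.35252 + 1.88 + (-925.12) + (-77.44) + 13.216
= 1201.88852.

variance of D = 1201.88852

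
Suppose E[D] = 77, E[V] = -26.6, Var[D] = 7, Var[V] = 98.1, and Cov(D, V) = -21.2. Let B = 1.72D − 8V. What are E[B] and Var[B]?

E[B] = 1.72·E[D] + (-8)·E[V] = 1.72·77 + (-8)·(-26.6) = 345.24.
Var[B] = a²·Var[D] + b²·Var[V] + 2ab·Cov(D, V) with a = 1.72, b = -8.
= 1.72²·7 + (-8)²·98.1 + 2·1.72·(-8)·(-21.2)
= 20.7088 + 6278.4 + 583.424 = 6882.5328.

E[B] = 345.24, Var[B] = 6882.5328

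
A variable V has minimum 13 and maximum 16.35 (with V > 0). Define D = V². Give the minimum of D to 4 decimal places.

V² is increasing on this domain, so min(D) comes from min(V) = 13: min(D) = square(13) = 169.

min(D) = 169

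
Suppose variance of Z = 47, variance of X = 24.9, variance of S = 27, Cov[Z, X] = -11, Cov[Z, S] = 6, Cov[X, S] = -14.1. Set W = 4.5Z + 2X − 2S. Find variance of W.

variance of W = 966.15

variance of W = a²·variance of Z + b²·variance of X + c²·variance of S + 2ab·Cov[Z, X] + 2ac·Cov[Z, S] + 2bc·Cov[X, S], with a = 4.5, b = 2, c = -2.
= 951.75 + 99.6 + 108 + (-198) + (-108) + 112.8
= 966.15.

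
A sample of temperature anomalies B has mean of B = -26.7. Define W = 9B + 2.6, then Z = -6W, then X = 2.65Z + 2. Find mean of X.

mean of X = 3781.43

mean of W = 9·(-26.7) + 2.6 = -237.7.
mean of Z = (-6)·(-237.7) = 1426.2.
mean of X = 2.65·1426.2 + 2 = 3781.43.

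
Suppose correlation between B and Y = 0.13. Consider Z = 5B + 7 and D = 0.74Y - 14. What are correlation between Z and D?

Linear rescalings preserve correlation up to sign; here the slopes 5 and 0.74 have the same sign, so correlation between Z and D = correlation between B and Y = 0.13.

correlation between Z and D = 0.13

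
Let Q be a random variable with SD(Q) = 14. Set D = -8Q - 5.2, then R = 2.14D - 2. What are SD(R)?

SD(D) = |-8|·14 = 112.
SD(R) = |2.14|·112 = 239.68.

SD(R) = 239.68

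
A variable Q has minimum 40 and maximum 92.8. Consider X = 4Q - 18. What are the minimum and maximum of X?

min(X) = 142, max(X) = 353.2

a = 4 > 0, so min(X) = a·min(Q)+b = 4·40 + (-18) = 142 and max(X) = 4·92.8 + (-18) = 353.2.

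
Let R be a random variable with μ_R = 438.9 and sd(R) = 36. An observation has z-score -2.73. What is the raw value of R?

R = 340.62

R = μ_R + z·sd(R) = 438.9 + (-2.73)·36 = 340.62.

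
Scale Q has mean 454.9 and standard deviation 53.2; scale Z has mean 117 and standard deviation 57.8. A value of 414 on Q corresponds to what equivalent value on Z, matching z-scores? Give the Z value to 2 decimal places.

z = (414 − 454.9)/53.2 ≈ -0.7688.
Z = 117 + z·57.8 = 117 + (414 − 454.9)·57.8/53.2 ≈ 72.56.

Z = 72.56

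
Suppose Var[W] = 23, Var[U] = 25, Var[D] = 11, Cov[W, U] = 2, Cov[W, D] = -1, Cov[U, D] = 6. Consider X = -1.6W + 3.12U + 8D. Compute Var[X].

Var[X] = a²·Var[W] + b²·Var[U] + c²·Var[D] + 2ab·Cov[W, U] + 2ac·Cov[W, D] + 2bc·Cov[U, D], with a = -1.6, b = 3.12, c = 8.
= 58.88 + 243.36 + 704 + (-19.968) + 25.6 + 299.52
= 1311.392.

Var[X] = 1311.392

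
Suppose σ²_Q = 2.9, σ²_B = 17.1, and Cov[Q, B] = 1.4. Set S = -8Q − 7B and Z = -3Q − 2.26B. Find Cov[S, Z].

Cov[S, Z] = 394.834

By bilinearity, Cov[S, Z] = ac·σ²_Q + bd·σ²_B + (ad+bc)·Cov[Q, B], with a=-8, b=-7, c=-3, d=-2.26.
ac·σ²_Q = (-8)·(-3)·2.9 = 69.6
bd·σ²_B = (-7)·(-2.26)·17.1 = 270.522
(ad+bc)·Cov[Q, B] = (39.08)·1.4 = 54.712
Cov[S, Z] = 69.6 + 270.522 + 54.712 = 394.834.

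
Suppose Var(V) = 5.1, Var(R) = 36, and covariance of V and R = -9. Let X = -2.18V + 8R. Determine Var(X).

Var(X) = a²·Var(V) + b²·Var(R) + 2ab·covariance of V and R with a = -2.18, b = 8.
= (-2.18)²·5.1 + 8²·36 + 2·(-2.18)·8·(-9)
= 24.23724 + 2304 + 313.92 = 2642.15724.

Var(X) = 2642.15724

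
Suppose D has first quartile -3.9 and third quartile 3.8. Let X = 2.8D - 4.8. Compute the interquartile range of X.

IQR(X) = 21.56

IQR of D = Q3 − Q1 = 3.8 − (-3.9) = 7.7.
Under X = aD + b, IQR(X) = |a|·IQR(D) = |2.8|·7.7 = 21.56 (shifts cancel; spread scales by |a|).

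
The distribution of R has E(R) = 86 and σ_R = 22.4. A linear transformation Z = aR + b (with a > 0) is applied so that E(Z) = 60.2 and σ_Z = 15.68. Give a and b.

a = 0.7, b = 0

σ_Z = a·σ_R (a > 0), so a = 15.68/22.4 = 0.7.
E(Z) = a·E(R) + b, so b = 60.2 − 0.7·86 = 0.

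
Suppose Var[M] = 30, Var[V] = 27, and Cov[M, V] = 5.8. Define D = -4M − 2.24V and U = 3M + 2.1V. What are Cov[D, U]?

Cov[D, U] = -574.704

By bilinearity, Cov[D, U] = ac·Var[M] + bd·Var[V] + (ad+bc)·Cov[M, V], with a=-4, b=-2.24, c=3, d=2.1.
ac·Var[M] = (-4)·3·30 = -360
bd·Var[V] = (-2.24)·2.1·27 = -127.008
(ad+bc)·Cov[M, V] = (-15.12)·5.8 = -87.696
Cov[D, U] = -360 + (-127.008) + (-87.696) = -574.704.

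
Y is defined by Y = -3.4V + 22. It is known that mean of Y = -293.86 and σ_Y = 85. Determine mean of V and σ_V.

From Y = -3.4V + 22: mean of Y = a·mean of V + b, so mean of V = (mean of Y − b)/a = (-293.86 − 22)/(-3.4) = 92.9.
σ_Y = |a|·σ_V, so σ_V = 85/|-3.4| = 25.

mean of V = 92.9, σ_V = 25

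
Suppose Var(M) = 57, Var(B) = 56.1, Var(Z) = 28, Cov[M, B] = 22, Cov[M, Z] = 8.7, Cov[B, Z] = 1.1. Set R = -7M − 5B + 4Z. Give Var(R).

Var(R) = 5652.3

Var(R) = a²·Var(M) + b²·Var(B) + c²·Var(Z) + 2ab·Cov[M, B] + 2ac·Cov[M, Z] + 2bc·Cov[B, Z], with a = -7, b = -5, c = 4.
= 2793 + 1402.5 + 448 + 1540 + (-487.2) + (-44)
= 5652.3.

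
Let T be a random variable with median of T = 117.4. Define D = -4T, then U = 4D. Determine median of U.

median of U = -1878.4

median of D = (-4)·117.4 = -469.6.
median of U = 4·(-469.6) = -1878.4.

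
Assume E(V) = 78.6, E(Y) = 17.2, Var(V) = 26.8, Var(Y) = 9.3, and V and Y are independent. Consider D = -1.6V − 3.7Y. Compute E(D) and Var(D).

E(D) = (-1.6)·E(V) + (-3.7)·E(Y) = (-1.6)·78.6 + (-3.7)·17.2 = -189.4.
Var(D) = a²·Var(V) + b²·Var(Y) + 2ab·Cov(V, Y) with a = -1.6, b = -3.7.
Independence gives Cov(V, Y) = 0.
= (-1.6)²·26.8 + (-3.7)²·9.3 + 2·(-1.6)·(-3.7)·0
= 68.608 + 127.317 + 0 = 195.925.

E(D) = -189.4, Var(D) = 195.925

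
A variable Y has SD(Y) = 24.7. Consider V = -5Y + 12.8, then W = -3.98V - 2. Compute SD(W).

SD(W) = 491.53

SD(V) = |-5|·24.7 = 123.5.
SD(W) = |-3.98|·123.5 = 491.53.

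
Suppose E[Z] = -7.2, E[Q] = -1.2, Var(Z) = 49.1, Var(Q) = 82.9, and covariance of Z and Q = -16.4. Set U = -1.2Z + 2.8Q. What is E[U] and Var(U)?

E[U] = 5.28, Var(U) = 830.848

E[U] = (-1.2)·E[Z] + 2.8·E[Q] = (-1.2)·(-7.2) + 2.8·(-1.2) = 5.28.
Var(U) = a²·Var(Z) + b²·Var(Q) + 2ab·covariance of Z and Q with a = -1.2, b = 2.8.
= (-1.2)²·49.1 + 2.8²·82.9 + 2·(-1.2)·2.8·(-16.4)
= 70.704 + 649.936 + 110.208 = 830.848.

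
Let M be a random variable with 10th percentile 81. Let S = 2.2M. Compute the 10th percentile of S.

10th percentile of S = 178.2

Since a = 2.2 > 0 the transformation is increasing, so the 10th percentile of S = a·(P_{10} of M) + b = 2.2·81 = 178.2.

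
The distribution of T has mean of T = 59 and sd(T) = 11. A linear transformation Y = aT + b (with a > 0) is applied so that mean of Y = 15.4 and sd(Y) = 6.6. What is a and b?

a = 0.6, b = -20

sd(Y) = a·sd(T) (a > 0), so a = 6.6/11 = 0.6.
mean of Y = a·mean of T + b, so b = 15.4 − 0.6·59 = -20.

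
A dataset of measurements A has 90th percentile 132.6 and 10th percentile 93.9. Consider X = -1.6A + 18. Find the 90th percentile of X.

Since a = -1.6 < 0 the transformation is decreasing, reversing order: the 90th percentile of X corresponds to the 10th percentile of A.
So P_{90}(X) = a·P_{10}(A) + b = (-1.6)·93.9 + 18 = -132.24.

90th percentile of X = -132.24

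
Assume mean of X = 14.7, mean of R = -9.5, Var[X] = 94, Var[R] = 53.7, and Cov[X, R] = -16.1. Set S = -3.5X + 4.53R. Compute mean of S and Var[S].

mean of S = -94.485, Var[S] = 2764.00333

mean of S = (-3.5)·mean of X + 4.53·mean of R = (-3.5)·14.7 + 4.53·(-9.5) = -94.485.
Var[S] = a²·Var[X] + b²·Var[R] + 2ab·Cov[X, R] with a = -3.5, b = 4.53.
= (-3.5)²·94 + 4.53²·53.7 + 2·(-3.5)·4.53·(-16.1)
= 1151.5 + 1101.97233 + 510.531 = 2764.00333.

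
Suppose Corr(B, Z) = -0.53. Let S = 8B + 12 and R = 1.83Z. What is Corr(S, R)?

Corr(S, R) = -0.53

Linear rescalings preserve correlation up to sign; here the slopes 8 and 1.83 have the same sign, so Corr(S, R) = Corr(B, Z) = -0.53.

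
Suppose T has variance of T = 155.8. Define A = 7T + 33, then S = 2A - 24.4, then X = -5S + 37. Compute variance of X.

variance of X = 763420

variance of A = 7²·155.8 = 7634.2.
variance of S = 2²·7634.2 = 30536.8.
variance of X = (-5)²·30536.8 = 763420.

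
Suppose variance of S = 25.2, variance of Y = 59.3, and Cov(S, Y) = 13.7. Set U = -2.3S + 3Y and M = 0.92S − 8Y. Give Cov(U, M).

By bilinearity, Cov(U, M) = ac·variance of S + bd·variance of Y + (ad+bc)·Cov(S, Y), with a=-2.3, b=3, c=0.92, d=-8.
ac·variance of S = (-2.3)·0.92·25.2 = -53.3232
bd·variance of Y = 3·(-8)·59.3 = -1423.2
(ad+bc)·Cov(S, Y) = (21.16)·13.7 = 289.892
Cov(U, M) = -53.3232 + (-1423.2) + 289.892 = -1186.6312.

Cov(U, M) = -1186.6312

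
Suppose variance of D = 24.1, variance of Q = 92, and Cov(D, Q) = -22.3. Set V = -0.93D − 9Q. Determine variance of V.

variance of V = 7099.54209

variance of V = a²·variance of D + b²·variance of Q + 2ab·Cov(D, Q) with a = -0.93, b = -9.
= (-0.93)²·24.1 + (-9)²·92 + 2·(-0.93)·(-9)·(-22.3)
= 20.84409 + 7452 + (-373.302) = 7099.54209.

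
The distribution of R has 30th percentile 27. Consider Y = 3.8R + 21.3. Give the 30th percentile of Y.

Since a = 3.8 > 0 the transformation is increasing, so the 30th percentile of Y = a·(P_{30} of R) + b = 3.8·27 + 21.3 = 123.9.

30th percentile of Y = 123.9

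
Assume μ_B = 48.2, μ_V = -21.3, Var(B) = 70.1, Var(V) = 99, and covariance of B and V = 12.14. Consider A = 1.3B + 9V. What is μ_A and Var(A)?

μ_A = 1.3·μ_B + 9·μ_V = 1.3·48.2 + 9·(-21.3) = -129.04.
Var(A) = a²·Var(B) + b²·Var(V) + 2ab·covariance of B and V with a = 1.3, b = 9.
= 1.3²·70.1 + 9²·99 + 2·1.3·9·12.14
= 118.469 + 8019 + 284.076 = 8421.545.

μ_A = -129.04, Var(A) = 8421.545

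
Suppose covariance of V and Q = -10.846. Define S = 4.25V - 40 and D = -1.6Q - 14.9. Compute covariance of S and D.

covariance of S and D = a·c·covariance of V and Q = 4.25·(-1.6)·(-10.846) = 73.7528. Additive constants drop out.

covariance of S and D = 73.7528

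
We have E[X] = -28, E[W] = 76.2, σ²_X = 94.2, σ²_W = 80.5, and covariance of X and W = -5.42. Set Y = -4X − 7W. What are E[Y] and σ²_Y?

E[Y] = (-4)·E[X] + (-7)·E[W] = (-4)·(-28) + (-7)·76.2 = -421.4.
σ²_Y = a²·σ²_X + b²·σ²_W + 2ab·covariance of X and W with a = -4, b = -7.
= (-4)²·94.2 + (-7)²·80.5 + 2·(-4)·(-7)·(-5.42)
= 1507.2 + 3944.5 + (-303.52) = 5148.18.

E[Y] = -421.4, σ²_Y = 5148.18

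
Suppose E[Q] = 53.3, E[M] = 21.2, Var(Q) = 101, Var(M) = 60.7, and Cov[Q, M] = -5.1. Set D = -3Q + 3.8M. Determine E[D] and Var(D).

E[D] = -79.34, Var(D) = 1901.788

E[D] = (-3)·E[Q] + 3.8·E[M] = (-3)·53.3 + 3.8·21.2 = -79.34.
Var(D) = a²·Var(Q) + b²·Var(M) + 2ab·Cov[Q, M] with a = -3, b = 3.8.
= (-3)²·101 + 3.8²·60.7 + 2·(-3)·3.8·(-5.1)
= 909 + 876.508 + 116.28 = 1901.788.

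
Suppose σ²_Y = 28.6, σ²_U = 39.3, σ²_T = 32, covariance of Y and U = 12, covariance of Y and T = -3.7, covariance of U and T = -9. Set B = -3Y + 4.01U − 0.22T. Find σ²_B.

σ²_B = 613.17233

σ²_B = a²·σ²_Y + b²·σ²_U + c²·σ²_T + 2ab·covariance of Y and U + 2ac·covariance of Y and T + 2bc·covariance of U and T, with a = -3, b = 4.01, c = -0.22.
= 257.4 + 631.94793 + 1.5488 + (-288.72) + (-4.884) + 15.8796
= 613.17233.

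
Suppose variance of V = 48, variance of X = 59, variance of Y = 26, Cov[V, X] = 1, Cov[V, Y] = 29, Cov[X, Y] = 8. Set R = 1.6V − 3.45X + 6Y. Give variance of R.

variance of R = a²·variance of V + b²·variance of X + c²·variance of Y + 2ab·Cov[V, X] + 2ac·Cov[V, Y] + 2bc·Cov[X, Y], with a = 1.6, b = -3.45, c = 6.
= 122.88 + 702.2475 + 936 + (-11.04) + 556.8 + (-331.2)
= 1975.6875.

variance of R = 1975.6875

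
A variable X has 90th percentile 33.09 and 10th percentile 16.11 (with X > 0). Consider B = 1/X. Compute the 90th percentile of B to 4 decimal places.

1/X is decreasing on X > 0, so percentile order reverses: P_{90}(B) uses P_{10}(X) = 16.11.
P_{90}(B) = 1/16.11 ≈ 0.0621.

90th percentile of B = 0.0621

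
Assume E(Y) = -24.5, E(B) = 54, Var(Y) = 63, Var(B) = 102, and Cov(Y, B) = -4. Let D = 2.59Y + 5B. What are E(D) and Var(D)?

E(D) = 206.545, Var(D) = 2869.0103

E(D) = 2.59·E(Y) + 5·E(B) = 2.59·(-24.5) + 5·54 = 206.545.
Var(D) = a²·Var(Y) + b²·Var(B) + 2ab·Cov(Y, B) with a = 2.59, b = 5.
= 2.59²·63 + 5²·102 + 2·2.59·5·(-4)
= 422.6103 + 2550 + (-103.6) = 2869.0103.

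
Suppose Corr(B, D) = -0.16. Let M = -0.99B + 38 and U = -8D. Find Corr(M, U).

Corr(M, U) = -0.16

Linear rescalings preserve correlation up to sign; here the slopes -0.99 and -8 have the same sign, so Corr(M, U) = Corr(B, D) = -0.16.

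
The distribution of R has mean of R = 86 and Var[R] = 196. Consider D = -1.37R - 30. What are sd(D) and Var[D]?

D = -1.37R - 30 is linear with a = -1.37, b = -30.
sd(R) = √196 = 14.
sd(D) = |a|·sd(R) = |-1.37|·14 = 19.18.
Var[D] = a²·Var[R] = (-1.37)²·196 = 367.8724 (the additive constant -30 does not affect variance).

sd(D) = 19.18, Var[D] = 367.8724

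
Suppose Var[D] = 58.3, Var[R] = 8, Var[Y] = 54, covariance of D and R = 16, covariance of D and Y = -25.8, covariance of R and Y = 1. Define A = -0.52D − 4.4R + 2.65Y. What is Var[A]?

Var[A] = a²·Var[D] + b²·Var[R] + c²·Var[Y] + 2ab·covariance of D and R + 2ac·covariance of D and Y + 2bc·covariance of R and Y, with a = -0.52, b = -4.4, c = 2.65.
= 15.76432 + 154.88 + 379.215 + 73.216 + 71.1048 + (-23.32)
= 670.86012.

Var[A] = 670.86012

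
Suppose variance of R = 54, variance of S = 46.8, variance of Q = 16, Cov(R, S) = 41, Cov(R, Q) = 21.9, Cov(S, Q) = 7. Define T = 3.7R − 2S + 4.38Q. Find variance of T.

variance of T = a²·variance of R + b²·variance of S + c²·variance of Q + 2ab·Cov(R, S) + 2ac·Cov(R, Q) + 2bc·Cov(S, Q), with a = 3.7, b = -2, c = 4.38.
= 739.26 + 187.2 + 306.9504 + (-606.8) + 709.8228 + (-122.64)
= 1213.7932.

variance of T = 1213.7932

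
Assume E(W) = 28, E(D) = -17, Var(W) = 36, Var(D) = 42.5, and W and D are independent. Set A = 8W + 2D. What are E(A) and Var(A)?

E(A) = 190, Var(A) = 2474

E(A) = 8·E(W) + 2·E(D) = 8·28 + 2·(-17) = 190.
Var(A) = a²·Var(W) + b²·Var(D) + 2ab·Cov(W, D) with a = 8, b = 2.
Independence gives Cov(W, D) = 0.
= 8²·36 + 2²·42.5 + 2·8·2·0
= 2304 + 170 + 0 = 2474.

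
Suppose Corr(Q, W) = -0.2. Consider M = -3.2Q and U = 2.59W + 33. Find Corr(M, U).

Linear rescalings preserve |correlation|; the slopes -3.2 and 2.59 have opposite signs, so the correlation flips sign: Corr(M, U) = −Corr(Q, W) = 0.2.

Corr(M, U) = 0.2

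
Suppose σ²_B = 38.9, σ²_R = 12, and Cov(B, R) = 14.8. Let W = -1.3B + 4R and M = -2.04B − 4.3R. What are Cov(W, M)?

Cov(W, M) = -141.2732

By bilinearity, Cov(W, M) = ac·σ²_B + bd·σ²_R + (ad+bc)·Cov(B, R), with a=-1.3, b=4, c=-2.04, d=-4.3.
ac·σ²_B = (-1.3)·(-2.04)·38.9 = 103.1628
bd·σ²_R = 4·(-4.3)·12 = -206.4
(ad+bc)·Cov(B, R) = (-2.57)·14.8 = -38.036
Cov(W, M) = 103.1628 + (-206.4) + (-38.036) = -141.2732.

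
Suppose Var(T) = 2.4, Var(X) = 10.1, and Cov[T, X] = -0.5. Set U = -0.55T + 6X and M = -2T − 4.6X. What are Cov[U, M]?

By bilinearity, Cov[U, M] = ac·Var(T) + bd·Var(X) + (ad+bc)·Cov[T, X], with a=-0.55, b=6, c=-2, d=-4.6.
ac·Var(T) = (-0.55)·(-2)·2.4 = 2.64
bd·Var(X) = 6·(-4.6)·10.1 = -278.76
(ad+bc)·Cov[T, X] = (-9.47)·(-0.5) = 4.735
Cov[U, M] = 2.64 + (-278.76) + 4.735 = -271.385.

Cov[U, M] = -271.385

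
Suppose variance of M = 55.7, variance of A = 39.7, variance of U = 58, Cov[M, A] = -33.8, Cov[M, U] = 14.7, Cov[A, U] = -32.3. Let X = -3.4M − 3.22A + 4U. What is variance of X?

variance of X = a²·variance of M + b²·variance of A + c²·variance of U + 2ab·Cov[M, A] + 2ac·Cov[M, U] + 2bc·Cov[A, U], with a = -3.4, b = -3.22, c = 4.
= 643.892 + 411.62548 + 928 + (-740.0848) + (-399.84) + 832.048
= 1675.64068.

variance of X = 1675.64068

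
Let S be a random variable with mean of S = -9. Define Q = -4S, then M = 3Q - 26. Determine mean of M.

mean of Q = (-4)·(-9) = 36.
mean of M = 3·36 + (-26) = 82.

mean of M = 82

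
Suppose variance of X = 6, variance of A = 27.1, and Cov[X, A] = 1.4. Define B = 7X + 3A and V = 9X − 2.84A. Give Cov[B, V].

Cov[B, V] = 157.076

By bilinearity, Cov[B, V] = ac·variance of X + bd·variance of A + (ad+bc)·Cov[X, A], with a=7, b=3, c=9, d=-2.84.
ac·variance of X = 7·9·6 = 378
bd·variance of A = 3·(-2.84)·27.1 = -230.892
(ad+bc)·Cov[X, A] = (7.12)·1.4 = 9.968
Cov[B, V] = 378 + (-230.892) + 9.968 = 157.076.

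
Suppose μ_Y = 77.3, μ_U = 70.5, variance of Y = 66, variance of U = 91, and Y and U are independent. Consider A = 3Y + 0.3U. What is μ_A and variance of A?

μ_A = 3·μ_Y + 0.3·μ_U = 3·77.3 + 0.3·70.5 = 253.05.
variance of A = a²·variance of Y + b²·variance of U + 2ab·covariance of Y and U with a = 3, b = 0.3.
Independence gives covariance of Y and U = 0.
= 3²·66 + 0.3²·91 + 2·3·0.3·0
= 594 + 8.19 + 0 = 602.19.

μ_A = 253.05, variance of A = 602.19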